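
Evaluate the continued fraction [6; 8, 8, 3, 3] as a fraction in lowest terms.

4127/674

Using pₖ = aₖpₖ₋₁ + pₖ₋₂ and qₖ = aₖqₖ₋₁ + qₖ₋₂:
  k=0: a=6, p=6, q=1
  k=1: a=8, p=49, q=8
  k=2: a=8, p=398, q=65
  k=3: a=3, p=1243, q=203
  k=4: a=3, p=4127, q=674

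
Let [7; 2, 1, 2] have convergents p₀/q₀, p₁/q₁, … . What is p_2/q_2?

Using pₖ = aₖpₖ₋₁ + pₖ₋₂, qₖ = aₖqₖ₋₁ + qₖ₋₂ (with p₋₁=1, p₋₂=0, q₋₁=0, q₋₂=1):
  k=0: a=7, p=7, q=1
  k=1: a=2, p=15, q=2
  k=2: a=1, p=22, q=3

22/3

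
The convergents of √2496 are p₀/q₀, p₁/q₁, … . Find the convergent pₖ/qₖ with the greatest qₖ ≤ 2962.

124850/2499

√2496 = [49; 1, 23, 1, 98, …] (period length 4).
Convergents:
  p_0/q_0 = 49/1
  p_1/q_1 = 50/1
  p_2/q_2 = 1199/24
  p_3/q_3 = 1249/25
  p_4/q_4 = 123601/2474
  p_5/q_5 = 124850/2499
  p_6/q_6 = 2995151/59951
q_5 = 2499 ≤ 2962 < 59951 = q_6, so the answer is 124850/2499.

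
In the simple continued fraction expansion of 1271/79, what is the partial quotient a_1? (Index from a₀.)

11

1271 = 16·79 + 7   →  a_0 = 16
79 = 11·7 + 2   →  a_1 = 11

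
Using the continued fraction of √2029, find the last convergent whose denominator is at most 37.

1036/23

√2029 = [45; 22, 1, 1, 22, 90, …] (period length 5).
Convergents:
  p_0/q_0 = 45/1
  p_1/q_1 = 991/22
  p_2/q_2 = 1036/23
  p_3/q_3 = 2027/45
q_2 = 23 ≤ 37 < 45 = q_3, so the answer is 1036/23.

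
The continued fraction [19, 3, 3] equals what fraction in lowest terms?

Fold from the inside: start with 3/1.
  3 + 1/3 = 10/3
  19 + 3/10 = 193/10

193/10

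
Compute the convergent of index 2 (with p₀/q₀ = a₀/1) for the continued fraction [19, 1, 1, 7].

39/2

Using pₖ = aₖpₖ₋₁ + pₖ₋₂, qₖ = aₖqₖ₋₁ + qₖ₋₂ (with p₋₁=1, p₋₂=0, q₋₁=0, q₋₂=1):
  k=0: a=19, p=19, q=1
  k=1: a=1, p=20, q=1
  k=2: a=1, p=39, q=2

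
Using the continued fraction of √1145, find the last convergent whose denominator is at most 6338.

84933/2510

√1145 = [33; 1, 5, 5, 1, 66, …] (period length 5).
Convergents:
  p_0/q_0 = 33/1
  p_1/q_1 = 34/1
  p_2/q_2 = 203/6
  p_3/q_3 = 1049/31
  p_4/q_4 = 1252/37
  p_5/q_5 = 83681/2473
  p_6/q_6 = 84933/2510
  p_7/q_7 = 508346/15023
q_6 = 2510 ≤ 6338 < 15023 = q_7, so the answer is 84933/2510.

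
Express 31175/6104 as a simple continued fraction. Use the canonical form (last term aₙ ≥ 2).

[5; 9, 3, 7, 2, 6, 2]

31175 = 5*6104 + 655
6104 = 9*655 + 209
655 = 3*209 + 28
209 = 7*28 + 13
28 = 2*13 + 2
13 = 6*2 + 1
2 = 2*1 + 0  (stop)
So 31175/6104 = [5; 9, 3, 7, 2, 6, 2].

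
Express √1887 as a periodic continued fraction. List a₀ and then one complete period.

[43; 2, 3, 1, 1, 1, 3, 2, 86]

a₀ = ⌊√1887⌋ = 43.
With m₀=0, d₀=1 and mₖ₊₁ = dₖaₖ − mₖ, dₖ₊₁ = (n − mₖ₊₁²)/dₖ, aₖ₊₁ = ⌊(a₀+mₖ₊₁)/dₖ₊₁⌋:
  k=1: m=43, d=38, a=2
  k=2: m=33, d=21, a=3
  k=3: m=30, d=47, a=1
  k=4: m=17, d=34, a=1
  k=5: m=17, d=47, a=1
  k=6: m=30, d=21, a=3
  k=7: m=33, d=38, a=2
  k=8: m=43, d=1, a=86
d=1 and a=2a₀=86 at k=8, so the next step gives (m, d) = (43, 38) again — its k=1 value — and the period has length 8.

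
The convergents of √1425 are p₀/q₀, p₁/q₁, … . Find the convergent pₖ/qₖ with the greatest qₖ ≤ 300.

11287/299

√1425 = [37; 1, 2, 1, 74, …] (period length 4).
Convergents:
  p_0/q_0 = 37/1
  p_1/q_1 = 38/1
  p_2/q_2 = 113/3
  p_3/q_3 = 151/4
  p_4/q_4 = 11287/299
  p_5/q_5 = 11438/303
q_4 = 299 ≤ 300 < 303 = q_5, so the answer is 11287/299.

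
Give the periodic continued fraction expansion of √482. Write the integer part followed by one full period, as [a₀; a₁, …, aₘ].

[21; 1, 20, 1, 42]

a₀ = ⌊√482⌋ = 21.
With m₀=0, d₀=1 and mₖ₊₁ = dₖaₖ − mₖ, dₖ₊₁ = (n − mₖ₊₁²)/dₖ, aₖ₊₁ = ⌊(a₀+mₖ₊₁)/dₖ₊₁⌋:
  k=1: m=21, d=41, a=1
  k=2: m=20, d=2, a=20
  k=3: m=20, d=41, a=1
  k=4: m=21, d=1, a=42
d=1 and a=2a₀=42 at k=4, so the next step gives (m, d) = (21, 41) again — its k=1 value — and the period has length 4.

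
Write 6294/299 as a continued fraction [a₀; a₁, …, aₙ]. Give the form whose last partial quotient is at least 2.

6294 = 21·299 + 15
299 = 19·15 + 14
15 = 1·14 + 1
14 = 14·1 + 0  (stop)
So 6294/299 = [21; 19, 1, 14].

[21; 19, 1, 14]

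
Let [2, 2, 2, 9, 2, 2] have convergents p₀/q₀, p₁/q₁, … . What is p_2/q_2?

12/5

Using pₖ = aₖpₖ₋₁ + pₖ₋₂, qₖ = aₖqₖ₋₁ + qₖ₋₂ (with p₋₁=1, p₋₂=0, q₋₁=0, q₋₂=1):
  k=0: a=2, p=2, q=1
  k=1: a=2, p=5, q=2
  k=2: a=2, p=12, q=5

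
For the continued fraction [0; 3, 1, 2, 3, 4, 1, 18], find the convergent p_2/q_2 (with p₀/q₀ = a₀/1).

1/4

Using pₖ = aₖpₖ₋₁ + pₖ₋₂, qₖ = aₖqₖ₋₁ + qₖ₋₂ (with p₋₁=1, p₋₂=0, q₋₁=0, q₋₂=1):
  k=0: a=0, p=0, q=1
  k=1: a=3, p=1, q=3
  k=2: a=1, p=1, q=4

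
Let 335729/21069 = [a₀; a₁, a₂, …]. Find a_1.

335729 = 15·21069 + 19694   →  a_0 = 15
21069 = 1·19694 + 1375   →  a_1 = 1

1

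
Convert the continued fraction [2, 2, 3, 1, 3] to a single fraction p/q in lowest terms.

83/34

Fold from the inside: start with 3/1.
  1 + 1/3 = 4/3
  3 + 3/4 = 15/4
  2 + 4/15 = 34/15
  2 + 15/34 = 83/34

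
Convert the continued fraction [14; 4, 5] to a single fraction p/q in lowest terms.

299/21

Fold from the inside: start with 5/1.
  4 + 1/5 = 21/5
  14 + 5/21 = 299/21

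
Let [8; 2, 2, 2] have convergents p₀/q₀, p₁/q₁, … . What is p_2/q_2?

Using pₖ = aₖpₖ₋₁ + pₖ₋₂, qₖ = aₖqₖ₋₁ + qₖ₋₂ (with p₋₁=1, p₋₂=0, q₋₁=0, q₋₂=1):
  k=0: a=8, p=8, q=1
  k=1: a=2, p=17, q=2
  k=2: a=2, p=42, q=5

42/5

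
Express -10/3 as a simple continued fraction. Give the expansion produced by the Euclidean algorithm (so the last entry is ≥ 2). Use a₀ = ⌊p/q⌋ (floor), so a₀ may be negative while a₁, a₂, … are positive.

[-4; 1, 2]

-10 = -4·3 + 2
3 = 1·2 + 1
2 = 2·1 + 0  (stop)
So -10/3 = [-4; 1, 2].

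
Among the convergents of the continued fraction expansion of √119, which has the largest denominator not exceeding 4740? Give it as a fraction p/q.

√119 = [10; 1, 9, 1, 20, …] (period length 4).
Convergents:
  p_0/q_0 = 10/1
  p_1/q_1 = 11/1
  p_2/q_2 = 109/10
  p_3/q_3 = 120/11
  p_4/q_4 = 2509/230
  p_5/q_5 = 2629/241
  p_6/q_6 = 26170/2399
  p_7/q_7 = 28799/2640
  p_8/q_8 = 602150/55199
q_7 = 2640 ≤ 4740 < 55199 = q_8, so the answer is 28799/2640.

28799/2640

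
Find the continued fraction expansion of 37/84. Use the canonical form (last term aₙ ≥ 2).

37 = 0·84 + 37
84 = 2·37 + 10
37 = 3·10 + 7
10 = 1·7 + 3
7 = 2·3 + 1
3 = 3·1 + 0  (stop)
So 37/84 = [0; 2, 3, 1, 2, 3].

[0; 2, 3, 1, 2, 3]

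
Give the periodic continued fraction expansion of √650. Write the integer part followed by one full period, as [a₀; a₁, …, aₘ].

[25; 2, 50]

a₀ = ⌊√650⌋ = 25.
With m₀=0, d₀=1 and mₖ₊₁ = dₖaₖ − mₖ, dₖ₊₁ = (n − mₖ₊₁²)/dₖ, aₖ₊₁ = ⌊(a₀+mₖ₊₁)/dₖ₊₁⌋:
  k=1: m=25, d=25, a=2
  k=2: m=25, d=1, a=50
d=1 and a=2a₀=50 at k=2, so the next step gives (m, d) = (25, 25) again — its k=1 value — and the period has length 2.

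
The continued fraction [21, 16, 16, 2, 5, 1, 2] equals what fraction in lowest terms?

Using pₖ = aₖpₖ₋₁ + pₖ₋₂ and qₖ = aₖqₖ₋₁ + qₖ₋₂:
  k=0: a=21, p=21, q=1
  k=1: a=16, p=337, q=16
  k=2: a=16, p=5413, q=257
  k=3: a=2, p=11163, q=530
  k=4: a=5, p=61228, q=2907
  k=5: a=1, p=72391, q=3437
  k=6: a=2, p=206010, q=9781

206010/9781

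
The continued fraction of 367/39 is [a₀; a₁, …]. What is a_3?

367 = 9·39 + 16   →  a_0 = 9
39 = 2·16 + 7   →  a_1 = 2
16 = 2·7 + 2   →  a_2 = 2
7 = 3·2 + 1   →  a_3 = 3

3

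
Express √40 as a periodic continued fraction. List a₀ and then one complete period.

[6; 3, 12]

a₀ = ⌊√40⌋ = 6.
With m₀=0, d₀=1 and mₖ₊₁ = dₖaₖ − mₖ, dₖ₊₁ = (n − mₖ₊₁²)/dₖ, aₖ₊₁ = ⌊(a₀+mₖ₊₁)/dₖ₊₁⌋:
  k=1: m=6, d=4, a=3
  k=2: m=6, d=1, a=12
d=1 and a=2a₀=12 at k=2, so the next step gives (m, d) = (6, 4) again — its k=1 value — and the period has length 2.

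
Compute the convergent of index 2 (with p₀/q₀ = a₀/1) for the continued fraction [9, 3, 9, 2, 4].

261/28

Using pₖ = aₖpₖ₋₁ + pₖ₋₂, qₖ = aₖqₖ₋₁ + qₖ₋₂ (with p₋₁=1, p₋₂=0, q₋₁=0, q₋₂=1):
  k=0: a=9, p=9, q=1
  k=1: a=3, p=28, q=3
  k=2: a=9, p=261, q=28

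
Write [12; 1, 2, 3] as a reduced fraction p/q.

Fold from the inside: start with 3/1.
  2 + 1/3 = 7/3
  1 + 3/7 = 10/7
  12 + 7/10 = 127/10

127/10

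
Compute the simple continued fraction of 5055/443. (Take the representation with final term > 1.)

[11; 2, 2, 3, 3, 2, 3]

5055 = 11*443 + 182
443 = 2*182 + 79
182 = 2*79 + 24
79 = 3*24 + 7
24 = 3*7 + 3
7 = 2*3 + 1
3 = 3*1 + 0  (stop)
So 5055/443 = [11; 2, 2, 3, 3, 2, 3].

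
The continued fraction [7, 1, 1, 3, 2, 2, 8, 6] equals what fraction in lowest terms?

15181/2007

Using pₖ = aₖpₖ₋₁ + pₖ₋₂ and qₖ = aₖqₖ₋₁ + qₖ₋₂:
  k=0: a=7, p=7, q=1
  k=1: a=1, p=8, q=1
  k=2: a=1, p=15, q=2
  k=3: a=3, p=53, q=7
  k=4: a=2, p=121, q=16
  k=5: a=2, p=295, q=39
  k=6: a=8, p=2481, q=328
  k=7: a=6, p=15181, q=2007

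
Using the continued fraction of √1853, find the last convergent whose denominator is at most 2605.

√1853 = [43; 21, 1, 1, 21, 86, …] (period length 5).
Convergents:
  p_0/q_0 = 43/1
  p_1/q_1 = 904/21
  p_2/q_2 = 947/22
  p_3/q_3 = 1851/43
  p_4/q_4 = 39818/925
  p_5/q_5 = 3426199/79593
q_4 = 925 ≤ 2605 < 79593 = q_5, so the answer is 39818/925.

39818/925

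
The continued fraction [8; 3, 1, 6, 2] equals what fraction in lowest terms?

Using pₖ = aₖpₖ₋₁ + pₖ₋₂ and qₖ = aₖqₖ₋₁ + qₖ₋₂:
  k=0: a=8, p=8, q=1
  k=1: a=3, p=25, q=3
  k=2: a=1, p=33, q=4
  k=3: a=6, p=223, q=27
  k=4: a=2, p=479, q=58

479/58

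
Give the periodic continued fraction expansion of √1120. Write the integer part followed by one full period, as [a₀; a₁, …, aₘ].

a₀ = ⌊√1120⌋ = 33.
With m₀=0, d₀=1 and mₖ₊₁ = dₖaₖ − mₖ, dₖ₊₁ = (n − mₖ₊₁²)/dₖ, aₖ₊₁ = ⌊(a₀+mₖ₊₁)/dₖ₊₁⌋:
  k=1: m=33, d=31, a=2
  k=2: m=29, d=9, a=6
  k=3: m=25, d=55, a=1
  k=4: m=30, d=4, a=15
  k=5: m=30, d=55, a=1
  k=6: m=25, d=9, a=6
  k=7: m=29, d=31, a=2
  k=8: m=33, d=1, a=66
d=1 and a=2a₀=66 at k=8, so the next step gives (m, d) = (33, 31) again — its k=1 value — and the period has length 8.

[33; 2, 6, 1, 15, 1, 6, 2, 66]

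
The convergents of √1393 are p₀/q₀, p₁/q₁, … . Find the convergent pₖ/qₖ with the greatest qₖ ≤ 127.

3583/96

√1393 = [37; 3, 10, 3, 74, …] (period length 4).
Convergents:
  p_0/q_0 = 37/1
  p_1/q_1 = 112/3
  p_2/q_2 = 1157/31
  p_3/q_3 = 3583/96
  p_4/q_4 = 266299/7135
q_3 = 96 ≤ 127 < 7135 = q_4, so the answer is 3583/96.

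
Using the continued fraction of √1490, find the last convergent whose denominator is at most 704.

√1490 = [38; 1, 1, 1, 1, 76, …] (period length 5).
Convergents:
  p_0/q_0 = 38/1
  p_1/q_1 = 39/1
  p_2/q_2 = 77/2
  p_3/q_3 = 116/3
  p_4/q_4 = 193/5
  p_5/q_5 = 14784/383
  p_6/q_6 = 14977/388
  p_7/q_7 = 29761/771
q_6 = 388 ≤ 704 < 771 = q_7, so the answer is 14977/388.

14977/388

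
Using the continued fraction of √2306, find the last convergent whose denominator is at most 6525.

221328/4609

√2306 = [48; 48, 96, …] (period length 2).
Convergents:
  p_0/q_0 = 48/1
  p_1/q_1 = 2305/48
  p_2/q_2 = 221328/4609
  p_3/q_3 = 10626049/221280
q_2 = 4609 ≤ 6525 < 221280 = q_3, so the answer is 221328/4609.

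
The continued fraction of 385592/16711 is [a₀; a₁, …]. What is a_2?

385592 = 23·16711 + 1239   →  a_0 = 23
16711 = 13·1239 + 604   →  a_1 = 13
1239 = 2·604 + 31   →  a_2 = 2

2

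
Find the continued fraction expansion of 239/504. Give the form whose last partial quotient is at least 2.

[0; 2, 9, 5, 5]

239 = 0×504 + 239
504 = 2×239 + 26
239 = 9×26 + 5
26 = 5×5 + 1
5 = 5×1 + 0  (stop)
So 239/504 = [0; 2, 9, 5, 5].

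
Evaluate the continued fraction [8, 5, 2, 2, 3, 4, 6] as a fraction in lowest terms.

Using pₖ = aₖpₖ₋₁ + pₖ₋₂ and qₖ = aₖqₖ₋₁ + qₖ₋₂:
  k=0: a=8, p=8, q=1
  k=1: a=5, p=41, q=5
  k=2: a=2, p=90, q=11
  k=3: a=2, p=221, q=27
  k=4: a=3, p=753, q=92
  k=5: a=4, p=3233, q=395
  k=6: a=6, p=20151, q=2462

20151/2462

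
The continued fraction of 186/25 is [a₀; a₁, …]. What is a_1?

186 = 7·25 + 11   →  a_0 = 7
25 = 2·11 + 3   →  a_1 = 2

2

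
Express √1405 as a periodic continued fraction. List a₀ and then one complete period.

a₀ = ⌊√1405⌋ = 37.
With m₀=0, d₀=1 and mₖ₊₁ = dₖaₖ − mₖ, dₖ₊₁ = (n − mₖ₊₁²)/dₖ, aₖ₊₁ = ⌊(a₀+mₖ₊₁)/dₖ₊₁⌋:
  k=1: m=37, d=36, a=2
  k=2: m=35, d=5, a=14
  k=3: m=35, d=36, a=2
  k=4: m=37, d=1, a=74
d=1 and a=2a₀=74 at k=4, so the next step gives (m, d) = (37, 36) again — its k=1 value — and the period has length 4.

[37; 2, 14, 2, 74]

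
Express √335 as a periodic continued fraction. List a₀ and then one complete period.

[18; 3, 3, 3, 36]

a₀ = ⌊√335⌋ = 18.
With m₀=0, d₀=1 and mₖ₊₁ = dₖaₖ − mₖ, dₖ₊₁ = (n − mₖ₊₁²)/dₖ, aₖ₊₁ = ⌊(a₀+mₖ₊₁)/dₖ₊₁⌋:
  k=1: m=18, d=11, a=3
  k=2: m=15, d=10, a=3
  k=3: m=15, d=11, a=3
  k=4: m=18, d=1, a=36
d=1 and a=2a₀=36 at k=4, so the next step gives (m, d) = (18, 11) again — its k=1 value — and the period has length 4.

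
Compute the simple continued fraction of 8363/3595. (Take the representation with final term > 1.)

[2; 3, 15, 2, 3, 3, 3]

8363 = 2·3595 + 1173
3595 = 3·1173 + 76
1173 = 15·76 + 33
76 = 2·33 + 10
33 = 3·10 + 3
10 = 3·3 + 1
3 = 3·1 + 0  (stop)
So 8363/3595 = [2; 3, 15, 2, 3, 3, 3].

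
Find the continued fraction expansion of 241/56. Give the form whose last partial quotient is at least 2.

241 = 4*56 + 17
56 = 3*17 + 5
17 = 3*5 + 2
5 = 2*2 + 1
2 = 2*1 + 0  (stop)
So 241/56 = [4; 3, 3, 2, 2].

[4; 3, 3, 2, 2]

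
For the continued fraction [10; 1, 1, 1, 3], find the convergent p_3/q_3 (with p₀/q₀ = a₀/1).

Using pₖ = aₖpₖ₋₁ + pₖ₋₂, qₖ = aₖqₖ₋₁ + qₖ₋₂ (with p₋₁=1, p₋₂=0, q₋₁=0, q₋₂=1):
  k=0: a=10, p=10, q=1
  k=1: a=1, p=11, q=1
  k=2: a=1, p=21, q=2
  k=3: a=1, p=32, q=3

32/3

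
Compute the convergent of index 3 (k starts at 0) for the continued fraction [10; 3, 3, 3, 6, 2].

Using pₖ = aₖpₖ₋₁ + pₖ₋₂, qₖ = aₖqₖ₋₁ + qₖ₋₂ (with p₋₁=1, p₋₂=0, q₋₁=0, q₋₂=1):
  k=0: a=10, p=10, q=1
  k=1: a=3, p=31, q=3
  k=2: a=3, p=103, q=10
  k=3: a=3, p=340, q=33

340/33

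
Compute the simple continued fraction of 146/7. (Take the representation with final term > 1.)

[20; 1, 6]

146 = 20*7 + 6
7 = 1*6 + 1
6 = 6*1 + 0  (stop)
So 146/7 = [20; 1, 6].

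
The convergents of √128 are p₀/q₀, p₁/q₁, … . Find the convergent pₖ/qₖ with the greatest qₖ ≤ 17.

√128 = [11; 3, 5, 3, 22, …] (period length 4).
Convergents:
  p_0/q_0 = 11/1
  p_1/q_1 = 34/3
  p_2/q_2 = 181/16
  p_3/q_3 = 577/51
q_2 = 16 ≤ 17 < 51 = q_3, so the answer is 181/16.

181/16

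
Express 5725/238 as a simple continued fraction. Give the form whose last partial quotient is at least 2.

[24; 18, 3, 4]

5725 = 24×238 + 13
238 = 18×13 + 4
13 = 3×4 + 1
4 = 4×1 + 0  (stop)
So 5725/238 = [24; 18, 3, 4].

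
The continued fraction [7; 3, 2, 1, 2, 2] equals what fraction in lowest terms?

Fold from the inside: start with 2/1.
  2 + 1/2 = 5/2
  1 + 2/5 = 7/5
  2 + 5/7 = 19/7
  3 + 7/19 = 64/19
  7 + 19/64 = 467/64

467/64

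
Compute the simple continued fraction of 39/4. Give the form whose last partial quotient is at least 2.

[9; 1, 3]

39 = 9·4 + 3
4 = 1·3 + 1
3 = 3·1 + 0  (stop)
So 39/4 = [9; 1, 3].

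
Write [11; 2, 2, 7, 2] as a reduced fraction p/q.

901/79

Fold from the inside: start with 2/1.
  7 + 1/2 = 15/2
  2 + 2/15 = 32/15
  2 + 15/32 = 79/32
  11 + 32/79 = 901/79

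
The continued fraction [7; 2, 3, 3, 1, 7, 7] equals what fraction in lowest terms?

12347/1661

Using pₖ = aₖpₖ₋₁ + pₖ₋₂ and qₖ = aₖqₖ₋₁ + qₖ₋₂:
  k=0: a=7, p=7, q=1
  k=1: a=2, p=15, q=2
  k=2: a=3, p=52, q=7
  k=3: a=3, p=171, q=23
  k=4: a=1, p=223, q=30
  k=5: a=7, p=1732, q=233
  k=6: a=7, p=12347, q=1661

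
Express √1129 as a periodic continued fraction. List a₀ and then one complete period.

a₀ = ⌊√1129⌋ = 33.
With m₀=0, d₀=1 and mₖ₊₁ = dₖaₖ − mₖ, dₖ₊₁ = (n − mₖ₊₁²)/dₖ, aₖ₊₁ = ⌊(a₀+mₖ₊₁)/dₖ₊₁⌋:
  k=1: m=33, d=40, a=1
  k=2: m=7, d=27, a=1
  k=3: m=20, d=27, a=1
  k=4: m=7, d=40, a=1
  k=5: m=33, d=1, a=66
d=1 and a=2a₀=66 at k=5, so the next step gives (m, d) = (33, 40) again — its k=1 value — and the period has length 5.

[33; 1, 1, 1, 1, 66]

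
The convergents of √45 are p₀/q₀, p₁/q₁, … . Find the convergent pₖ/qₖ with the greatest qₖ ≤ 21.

√45 = [6; 1, 2, 2, 2, 1, 12, …] (period length 6).
Convergents:
  p_0/q_0 = 6/1
  p_1/q_1 = 7/1
  p_2/q_2 = 20/3
  p_3/q_3 = 47/7
  p_4/q_4 = 114/17
  p_5/q_5 = 161/24
q_4 = 17 ≤ 21 < 24 = q_5, so the answer is 114/17.

114/17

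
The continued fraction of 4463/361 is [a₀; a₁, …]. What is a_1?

2

4463 = 12·361 + 131   →  a_0 = 12
361 = 2·131 + 99   →  a_1 = 2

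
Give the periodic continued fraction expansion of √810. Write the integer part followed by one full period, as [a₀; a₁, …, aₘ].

[28; 2, 5, 1, 4, 1, 5, 2, 56]

a₀ = ⌊√810⌋ = 28.
With m₀=0, d₀=1 and mₖ₊₁ = dₖaₖ − mₖ, dₖ₊₁ = (n − mₖ₊₁²)/dₖ, aₖ₊₁ = ⌊(a₀+mₖ₊₁)/dₖ₊₁⌋:
  k=1: m=28, d=26, a=2
  k=2: m=24, d=9, a=5
  k=3: m=21, d=41, a=1
  k=4: m=20, d=10, a=4
  k=5: m=20, d=41, a=1
  k=6: m=21, d=9, a=5
  k=7: m=24, d=26, a=2
  k=8: m=28, d=1, a=56
d=1 and a=2a₀=56 at k=8, so the next step gives (m, d) = (28, 26) again — its k=1 value — and the period has length 8.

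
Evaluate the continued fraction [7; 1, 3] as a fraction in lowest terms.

31/4

Fold from the inside: start with 3/1.
  1 + 1/3 = 4/3
  7 + 3/4 = 31/4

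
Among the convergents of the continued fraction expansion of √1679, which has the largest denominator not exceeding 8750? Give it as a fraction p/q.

137719/3361

√1679 = [40; 1, 39, 1, 80, …] (period length 4).
Convergents:
  p_0/q_0 = 40/1
  p_1/q_1 = 41/1
  p_2/q_2 = 1639/40
  p_3/q_3 = 1680/41
  p_4/q_4 = 136039/3320
  p_5/q_5 = 137719/3361
  p_6/q_6 = 5507080/134399
q_5 = 3361 ≤ 8750 < 134399 = q_6, so the answer is 137719/3361.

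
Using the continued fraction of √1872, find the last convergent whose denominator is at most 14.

√1872 = [43; 3, 1, 3, 86, …] (period length 4).
Convergents:
  p_0/q_0 = 43/1
  p_1/q_1 = 130/3
  p_2/q_2 = 173/4
  p_3/q_3 = 649/15
q_2 = 4 ≤ 14 < 15 = q_3, so the answer is 173/4.

173/4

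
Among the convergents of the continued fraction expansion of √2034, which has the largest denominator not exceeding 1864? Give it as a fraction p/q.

40635/901

√2034 = [45; 10, 90, …] (period length 2).
Convergents:
  p_0/q_0 = 45/1
  p_1/q_1 = 451/10
  p_2/q_2 = 40635/901
  p_3/q_3 = 406801/9020
q_2 = 901 ≤ 1864 < 9020 = q_3, so the answer is 40635/901.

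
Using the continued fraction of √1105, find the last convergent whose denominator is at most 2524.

√1105 = [33; 4, 7, 7, 4, 66, …] (period length 5).
Convergents:
  p_0/q_0 = 33/1
  p_1/q_1 = 133/4
  p_2/q_2 = 964/29
  p_3/q_3 = 6881/207
  p_4/q_4 = 28488/857
  p_5/q_5 = 1887089/56769
q_4 = 857 ≤ 2524 < 56769 = q_5, so the answer is 28488/857.

28488/857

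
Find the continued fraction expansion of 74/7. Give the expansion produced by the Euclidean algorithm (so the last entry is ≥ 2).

74 = 10·7 + 4
7 = 1·4 + 3
4 = 1·3 + 1
3 = 3·1 + 0  (stop)
So 74/7 = [10; 1, 1, 3].

[10; 1, 1, 3]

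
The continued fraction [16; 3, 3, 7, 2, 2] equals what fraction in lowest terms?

6276/385

Using pₖ = aₖpₖ₋₁ + pₖ₋₂ and qₖ = aₖqₖ₋₁ + qₖ₋₂:
  k=0: a=16, p=16, q=1
  k=1: a=3, p=49, q=3
  k=2: a=3, p=163, q=10
  k=3: a=7, p=1190, q=73
  k=4: a=2, p=2543, q=156
  k=5: a=2, p=6276, q=385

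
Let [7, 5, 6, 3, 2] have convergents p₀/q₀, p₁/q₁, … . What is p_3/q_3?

705/98

Using pₖ = aₖpₖ₋₁ + pₖ₋₂, qₖ = aₖqₖ₋₁ + qₖ₋₂ (with p₋₁=1, p₋₂=0, q₋₁=0, q₋₂=1):
  k=0: a=7, p=7, q=1
  k=1: a=5, p=36, q=5
  k=2: a=6, p=223, q=31
  k=3: a=3, p=705, q=98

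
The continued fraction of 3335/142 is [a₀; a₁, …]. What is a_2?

17

3335 = 23·142 + 69   →  a_0 = 23
142 = 2·69 + 4   →  a_1 = 2
69 = 17·4 + 1   →  a_2 = 17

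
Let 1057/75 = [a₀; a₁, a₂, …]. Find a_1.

10

1057 = 14·75 + 7   →  a_0 = 14
75 = 10·7 + 5   →  a_1 = 10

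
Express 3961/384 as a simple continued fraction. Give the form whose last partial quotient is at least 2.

[10; 3, 5, 1, 3, 5]

3961 = 10*384 + 121
384 = 3*121 + 21
121 = 5*21 + 16
21 = 1*16 + 5
16 = 3*5 + 1
5 = 5*1 + 0  (stop)
So 3961/384 = [10; 3, 5, 1, 3, 5].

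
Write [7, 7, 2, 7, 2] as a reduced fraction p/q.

1705/239

Fold from the inside: start with 2/1.
  7 + 1/2 = 15/2
  2 + 2/15 = 32/15
  7 + 15/32 = 239/32
  7 + 32/239 = 1705/239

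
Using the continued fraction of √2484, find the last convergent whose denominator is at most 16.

299/6

√2484 = [49; 1, 5, 4, 5, 1, 98, …] (period length 6).
Convergents:
  p_0/q_0 = 49/1
  p_1/q_1 = 50/1
  p_2/q_2 = 299/6
  p_3/q_3 = 1246/25
q_2 = 6 ≤ 16 < 25 = q_3, so the answer is 299/6.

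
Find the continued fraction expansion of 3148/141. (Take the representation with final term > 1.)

[22; 3, 15, 3]

3148 = 22·141 + 46
141 = 3·46 + 3
46 = 15·3 + 1
3 = 3·1 + 0  (stop)
So 3148/141 = [22; 3, 15, 3].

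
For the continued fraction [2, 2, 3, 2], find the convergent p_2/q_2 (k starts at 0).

17/7

Using pₖ = aₖpₖ₋₁ + pₖ₋₂, qₖ = aₖqₖ₋₁ + qₖ₋₂ (with p₋₁=1, p₋₂=0, q₋₁=0, q₋₂=1):
  k=0: a=2, p=2, q=1
  k=1: a=2, p=5, q=2
  k=2: a=3, p=17, q=7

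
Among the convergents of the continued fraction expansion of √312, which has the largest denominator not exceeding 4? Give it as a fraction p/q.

√312 = [17; 1, 1, 1, 34, …] (period length 4).
Convergents:
  p_0/q_0 = 17/1
  p_1/q_1 = 18/1
  p_2/q_2 = 35/2
  p_3/q_3 = 53/3
  p_4/q_4 = 1837/104
q_3 = 3 ≤ 4 < 104 = q_4, so the answer is 53/3.

53/3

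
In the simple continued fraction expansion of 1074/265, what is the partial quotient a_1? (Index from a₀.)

18

1074 = 4·265 + 14   →  a_0 = 4
265 = 18·14 + 13   →  a_1 = 18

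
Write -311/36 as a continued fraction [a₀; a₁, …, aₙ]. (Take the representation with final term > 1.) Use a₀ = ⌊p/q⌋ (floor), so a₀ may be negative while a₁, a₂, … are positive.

[-9; 2, 1, 3, 3]

-311 = -9*36 + 13
36 = 2*13 + 10
13 = 1*10 + 3
10 = 3*3 + 1
3 = 3*1 + 0  (stop)
So -311/36 = [-9; 2, 1, 3, 3].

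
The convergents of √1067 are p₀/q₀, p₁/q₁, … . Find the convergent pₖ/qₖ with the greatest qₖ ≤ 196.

√1067 = [32; 1, 1, 1, 64, …] (period length 4).
Convergents:
  p_0/q_0 = 32/1
  p_1/q_1 = 33/1
  p_2/q_2 = 65/2
  p_3/q_3 = 98/3
  p_4/q_4 = 6337/194
  p_5/q_5 = 6435/197
q_4 = 194 ≤ 196 < 197 = q_5, so the answer is 6337/194.

6337/194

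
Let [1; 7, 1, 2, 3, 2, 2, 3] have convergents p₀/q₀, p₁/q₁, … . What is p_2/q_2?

Using pₖ = aₖpₖ₋₁ + pₖ₋₂, qₖ = aₖqₖ₋₁ + qₖ₋₂ (with p₋₁=1, p₋₂=0, q₋₁=0, q₋₂=1):
  k=0: a=1, p=1, q=1
  k=1: a=7, p=8, q=7
  k=2: a=1, p=9, q=8

9/8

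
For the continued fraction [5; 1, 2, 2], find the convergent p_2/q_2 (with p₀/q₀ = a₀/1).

17/3

Using pₖ = aₖpₖ₋₁ + pₖ₋₂, qₖ = aₖqₖ₋₁ + qₖ₋₂ (with p₋₁=1, p₋₂=0, q₋₁=0, q₋₂=1):
  k=0: a=5, p=5, q=1
  k=1: a=1, p=6, q=1
  k=2: a=2, p=17, q=3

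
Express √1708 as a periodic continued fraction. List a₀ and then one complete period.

a₀ = ⌊√1708⌋ = 41.
With m₀=0, d₀=1 and mₖ₊₁ = dₖaₖ − mₖ, dₖ₊₁ = (n − mₖ₊₁²)/dₖ, aₖ₊₁ = ⌊(a₀+mₖ₊₁)/dₖ₊₁⌋:
  k=1: m=41, d=27, a=3
  k=2: m=40, d=4, a=20
  k=3: m=40, d=27, a=3
  k=4: m=41, d=1, a=82
d=1 and a=2a₀=82 at k=4, so the next step gives (m, d) = (41, 27) again — its k=1 value — and the period has length 4.

[41; 3, 20, 3, 82]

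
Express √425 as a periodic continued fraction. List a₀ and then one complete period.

a₀ = ⌊√425⌋ = 20.

[20; 1, 1, 1, 1, 1, 1, 40]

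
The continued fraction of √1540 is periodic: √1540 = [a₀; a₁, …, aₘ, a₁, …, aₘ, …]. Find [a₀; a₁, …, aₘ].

[39; 4, 8, 2, 8, 4, 78]

a₀ = ⌊√1540⌋ = 39.
With m₀=0, d₀=1 and mₖ₊₁ = dₖaₖ − mₖ, dₖ₊₁ = (n − mₖ₊₁²)/dₖ, aₖ₊₁ = ⌊(a₀+mₖ₊₁)/dₖ₊₁⌋:
  k=1: m=39, d=19, a=4
  k=2: m=37, d=9, a=8
  k=3: m=35, d=35, a=2
  k=4: m=35, d=9, a=8
  k=5: m=37, d=19, a=4
  k=6: m=39, d=1, a=78
d=1 and a=2a₀=78 at k=6, so the next step gives (m, d) = (39, 19) again — its k=1 value — and the period has length 6.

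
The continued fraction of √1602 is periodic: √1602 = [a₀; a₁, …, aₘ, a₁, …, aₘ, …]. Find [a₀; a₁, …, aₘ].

[40; 40, 80]

a₀ = ⌊√1602⌋ = 40.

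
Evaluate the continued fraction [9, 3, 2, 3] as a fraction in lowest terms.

223/24

Fold from the inside: start with 3/1.
  2 + 1/3 = 7/3
  3 + 3/7 = 24/7
  9 + 7/24 = 223/24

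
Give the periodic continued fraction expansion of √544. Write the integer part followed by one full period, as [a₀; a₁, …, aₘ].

a₀ = ⌊√544⌋ = 23.
With m₀=0, d₀=1 and mₖ₊₁ = dₖaₖ − mₖ, dₖ₊₁ = (n − mₖ₊₁²)/dₖ, aₖ₊₁ = ⌊(a₀+mₖ₊₁)/dₖ₊₁⌋:
  k=1: m=23, d=15, a=3
  k=2: m=22, d=4, a=11
  k=3: m=22, d=15, a=3
  k=4: m=23, d=1, a=46
d=1 and a=2a₀=46 at k=4, so the next step gives (m, d) = (23, 15) again — its k=1 value — and the period has length 4.

[23; 3, 11, 3, 46]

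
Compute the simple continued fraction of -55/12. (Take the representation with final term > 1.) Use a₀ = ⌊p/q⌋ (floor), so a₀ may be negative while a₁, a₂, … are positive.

[-5; 2, 2, 2]

-55 = -5·12 + 5
12 = 2·5 + 2
5 = 2·2 + 1
2 = 2·1 + 0  (stop)
So -55/12 = [-5; 2, 2, 2].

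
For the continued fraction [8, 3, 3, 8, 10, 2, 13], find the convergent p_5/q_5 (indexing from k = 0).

Using pₖ = aₖpₖ₋₁ + pₖ₋₂, qₖ = aₖqₖ₋₁ + qₖ₋₂ (with p₋₁=1, p₋₂=0, q₋₁=0, q₋₂=1):
  k=0: a=8, p=8, q=1
  k=1: a=3, p=25, q=3
  k=2: a=3, p=83, q=10
  k=3: a=8, p=689, q=83
  k=4: a=10, p=6973, q=840
  k=5: a=2, p=14635, q=1763

14635/1763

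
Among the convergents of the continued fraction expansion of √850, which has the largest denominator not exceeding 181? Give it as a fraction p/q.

2449/84

√850 = [29; 6, 2, 6, 58, …] (period length 4).
Convergents:
  p_0/q_0 = 29/1
  p_1/q_1 = 175/6
  p_2/q_2 = 379/13
  p_3/q_3 = 2449/84
  p_4/q_4 = 142421/4885
q_3 = 84 ≤ 181 < 4885 = q_4, so the answer is 2449/84.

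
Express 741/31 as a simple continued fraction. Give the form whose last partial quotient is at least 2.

[23; 1, 9, 3]

741 = 23*31 + 28
31 = 1*28 + 3
28 = 9*3 + 1
3 = 3*1 + 0  (stop)
So 741/31 = [23; 1, 9, 3].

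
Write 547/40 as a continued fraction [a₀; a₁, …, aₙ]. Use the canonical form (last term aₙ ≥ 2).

547 = 13*40 + 27
40 = 1*27 + 13
27 = 2*13 + 1
13 = 13*1 + 0  (stop)
So 547/40 = [13; 1, 2, 13].

[13; 1, 2, 13]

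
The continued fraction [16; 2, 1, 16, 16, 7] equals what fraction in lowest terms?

Fold from the inside: start with 7/1.
  16 + 1/7 = 113/7
  16 + 7/113 = 1815/113
  1 + 113/1815 = 1928/1815
  2 + 1815/1928 = 5671/1928
  16 + 1928/5671 = 92664/5671

92664/5671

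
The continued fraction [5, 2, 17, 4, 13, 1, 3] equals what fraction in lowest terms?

Fold from the inside: start with 3/1.
  1 + 1/3 = 4/3
  13 + 3/4 = 55/4
  4 + 4/55 = 224/55
  17 + 55/224 = 3863/224
  2 + 224/3863 = 7950/3863
  5 + 3863/7950 = 43613/7950

43613/7950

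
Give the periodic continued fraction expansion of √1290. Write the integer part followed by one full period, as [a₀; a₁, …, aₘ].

a₀ = ⌊√1290⌋ = 35.
With m₀=0, d₀=1 and mₖ₊₁ = dₖaₖ − mₖ, dₖ₊₁ = (n − mₖ₊₁²)/dₖ, aₖ₊₁ = ⌊(a₀+mₖ₊₁)/dₖ₊₁⌋:
  k=1: m=35, d=65, a=1
  k=2: m=30, d=6, a=10
  k=3: m=30, d=65, a=1
  k=4: m=35, d=1, a=70
d=1 and a=2a₀=70 at k=4, so the next step gives (m, d) = (35, 65) again — its k=1 value — and the period has length 4.

[35; 1, 10, 1, 70]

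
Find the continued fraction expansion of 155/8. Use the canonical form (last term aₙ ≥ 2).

155 = 19×8 + 3
8 = 2×3 + 2
3 = 1×2 + 1
2 = 2×1 + 0  (stop)
So 155/8 = [19; 2, 1, 2].

[19; 2, 1, 2]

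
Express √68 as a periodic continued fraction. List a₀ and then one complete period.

[8; 4, 16]

a₀ = ⌊√68⌋ = 8.
With m₀=0, d₀=1 and mₖ₊₁ = dₖaₖ − mₖ, dₖ₊₁ = (n − mₖ₊₁²)/dₖ, aₖ₊₁ = ⌊(a₀+mₖ₊₁)/dₖ₊₁⌋:
  k=1: m=8, d=4, a=4
  k=2: m=8, d=1, a=16
d=1 and a=2a₀=16 at k=2, so the next step gives (m, d) = (8, 4) again — its k=1 value — and the period has length 2.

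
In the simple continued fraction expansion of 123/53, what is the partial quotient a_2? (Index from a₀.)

123 = 2·53 + 17   →  a_0 = 2
53 = 3·17 + 2   →  a_1 = 3
17 = 8·2 + 1   →  a_2 = 8

8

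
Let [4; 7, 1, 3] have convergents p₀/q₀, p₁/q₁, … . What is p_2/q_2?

Using pₖ = aₖpₖ₋₁ + pₖ₋₂, qₖ = aₖqₖ₋₁ + qₖ₋₂ (with p₋₁=1, p₋₂=0, q₋₁=0, q₋₂=1):
  k=0: a=4, p=4, q=1
  k=1: a=7, p=29, q=7
  k=2: a=1, p=33, q=8

33/8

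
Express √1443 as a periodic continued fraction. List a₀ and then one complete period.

a₀ = ⌊√1443⌋ = 37.
With m₀=0, d₀=1 and mₖ₊₁ = dₖaₖ − mₖ, dₖ₊₁ = (n − mₖ₊₁²)/dₖ, aₖ₊₁ = ⌊(a₀+mₖ₊₁)/dₖ₊₁⌋:
  k=1: m=37, d=74, a=1
  k=2: m=37, d=1, a=74
d=1 and a=2a₀=74 at k=2, so the next step gives (m, d) = (37, 74) again — its k=1 value — and the period has length 2.

[37; 1, 74]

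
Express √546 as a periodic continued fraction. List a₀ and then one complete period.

[23; 2, 1, 2, 1, 2, 46]

a₀ = ⌊√546⌋ = 23.
With m₀=0, d₀=1 and mₖ₊₁ = dₖaₖ − mₖ, dₖ₊₁ = (n − mₖ₊₁²)/dₖ, aₖ₊₁ = ⌊(a₀+mₖ₊₁)/dₖ₊₁⌋:
  k=1: m=23, d=17, a=2
  k=2: m=11, d=25, a=1
  k=3: m=14, d=14, a=2
  k=4: m=14, d=25, a=1
  k=5: m=11, d=17, a=2
  k=6: m=23, d=1, a=46
d=1 and a=2a₀=46 at k=6, so the next step gives (m, d) = (23, 17) again — its k=1 value — and the period has length 6.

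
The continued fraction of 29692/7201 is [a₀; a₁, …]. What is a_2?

9

29692 = 4·7201 + 888   →  a_0 = 4
7201 = 8·888 + 97   →  a_1 = 8
888 = 9·97 + 15   →  a_2 = 9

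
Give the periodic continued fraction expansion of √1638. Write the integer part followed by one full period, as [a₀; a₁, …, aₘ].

a₀ = ⌊√1638⌋ = 40.
With m₀=0, d₀=1 and mₖ₊₁ = dₖaₖ − mₖ, dₖ₊₁ = (n − mₖ₊₁²)/dₖ, aₖ₊₁ = ⌊(a₀+mₖ₊₁)/dₖ₊₁⌋:
  k=1: m=40, d=38, a=2
  k=2: m=36, d=9, a=8
  k=3: m=36, d=38, a=2
  k=4: m=40, d=1, a=80
d=1 and a=2a₀=80 at k=4, so the next step gives (m, d) = (40, 38) again — its k=1 value — and the period has length 4.

[40; 2, 8, 2, 80]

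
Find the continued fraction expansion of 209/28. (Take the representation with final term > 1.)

[7; 2, 6, 2]

209 = 7×28 + 13
28 = 2×13 + 2
13 = 6×2 + 1
2 = 2×1 + 0  (stop)
So 209/28 = [7; 2, 6, 2].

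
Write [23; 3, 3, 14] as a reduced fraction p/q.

3332/143

Using pₖ = aₖpₖ₋₁ + pₖ₋₂ and qₖ = aₖqₖ₋₁ + qₖ₋₂:
  k=0: a=23, p=23, q=1
  k=1: a=3, p=70, q=3
  k=2: a=3, p=233, q=10
  k=3: a=14, p=3332, q=143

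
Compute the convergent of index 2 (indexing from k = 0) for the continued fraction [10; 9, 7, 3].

Using pₖ = aₖpₖ₋₁ + pₖ₋₂, qₖ = aₖqₖ₋₁ + qₖ₋₂ (with p₋₁=1, p₋₂=0, q₋₁=0, q₋₂=1):
  k=0: a=10, p=10, q=1
  k=1: a=9, p=91, q=9
  k=2: a=7, p=647, q=64

647/64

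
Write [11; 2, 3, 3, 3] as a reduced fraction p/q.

Using pₖ = aₖpₖ₋₁ + pₖ₋₂ and qₖ = aₖqₖ₋₁ + qₖ₋₂:
  k=0: a=11, p=11, q=1
  k=1: a=2, p=23, q=2
  k=2: a=3, p=80, q=7
  k=3: a=3, p=263, q=23
  k=4: a=3, p=869, q=76

869/76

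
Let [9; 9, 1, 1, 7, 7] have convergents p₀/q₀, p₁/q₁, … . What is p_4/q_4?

1302/143

Using pₖ = aₖpₖ₋₁ + pₖ₋₂, qₖ = aₖqₖ₋₁ + qₖ₋₂ (with p₋₁=1, p₋₂=0, q₋₁=0, q₋₂=1):
  k=0: a=9, p=9, q=1
  k=1: a=9, p=82, q=9
  k=2: a=1, p=91, q=10
  k=3: a=1, p=173, q=19
  k=4: a=7, p=1302, q=143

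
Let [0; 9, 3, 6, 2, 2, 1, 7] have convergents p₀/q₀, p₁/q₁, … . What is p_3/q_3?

19/177

Using pₖ = aₖpₖ₋₁ + pₖ₋₂, qₖ = aₖqₖ₋₁ + qₖ₋₂ (with p₋₁=1, p₋₂=0, q₋₁=0, q₋₂=1):
  k=0: a=0, p=0, q=1
  k=1: a=9, p=1, q=9
  k=2: a=3, p=3, q=28
  k=3: a=6, p=19, q=177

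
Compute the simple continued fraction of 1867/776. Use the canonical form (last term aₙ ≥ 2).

[2; 2, 2, 6, 2, 1, 7]

1867 = 2·776 + 315
776 = 2·315 + 146
315 = 2·146 + 23
146 = 6·23 + 8
23 = 2·8 + 7
8 = 1·7 + 1
7 = 7·1 + 0  (stop)
So 1867/776 = [2; 2, 2, 6, 2, 1, 7].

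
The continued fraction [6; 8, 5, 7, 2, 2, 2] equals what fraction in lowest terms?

Using pₖ = aₖpₖ₋₁ + pₖ₋₂ and qₖ = aₖqₖ₋₁ + qₖ₋₂:
  k=0: a=6, p=6, q=1
  k=1: a=8, p=49, q=8
  k=2: a=5, p=251, q=41
  k=3: a=7, p=1806, q=295
  k=4: a=2, p=3863, q=631
  k=5: a=2, p=9532, q=1557
  k=6: a=2, p=22927, q=3745

22927/3745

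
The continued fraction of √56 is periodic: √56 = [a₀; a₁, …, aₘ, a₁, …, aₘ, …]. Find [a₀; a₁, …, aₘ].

[7; 2, 14]

a₀ = ⌊√56⌋ = 7.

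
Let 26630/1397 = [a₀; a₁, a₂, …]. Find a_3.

26630 = 19·1397 + 87   →  a_0 = 19
1397 = 16·87 + 5   →  a_1 = 16
87 = 17·5 + 2   →  a_2 = 17
5 = 2·2 + 1   →  a_3 = 2

2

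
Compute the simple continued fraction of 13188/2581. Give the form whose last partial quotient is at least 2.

13188 = 5·2581 + 283
2581 = 9·283 + 34
283 = 8·34 + 11
34 = 3·11 + 1
11 = 11·1 + 0  (stop)
So 13188/2581 = [5; 9, 8, 3, 11].

[5; 9, 8, 3, 11]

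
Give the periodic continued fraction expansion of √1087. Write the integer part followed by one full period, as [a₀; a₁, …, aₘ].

[32; 1, 31, 1, 64]

a₀ = ⌊√1087⌋ = 32.
With m₀=0, d₀=1 and mₖ₊₁ = dₖaₖ − mₖ, dₖ₊₁ = (n − mₖ₊₁²)/dₖ, aₖ₊₁ = ⌊(a₀+mₖ₊₁)/dₖ₊₁⌋:
  k=1: m=32, d=63, a=1
  k=2: m=31, d=2, a=31
  k=3: m=31, d=63, a=1
  k=4: m=32, d=1, a=64
d=1 and a=2a₀=64 at k=4, so the next step gives (m, d) = (32, 63) again — its k=1 value — and the period has length 4.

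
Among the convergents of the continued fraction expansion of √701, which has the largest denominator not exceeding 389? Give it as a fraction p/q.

√701 = [26; 2, 10, 10, 2, 52, …] (period length 5).
Convergents:
  p_0/q_0 = 26/1
  p_1/q_1 = 53/2
  p_2/q_2 = 556/21
  p_3/q_3 = 5613/212
  p_4/q_4 = 11782/445
q_3 = 212 ≤ 389 < 445 = q_4, so the answer is 5613/212.

5613/212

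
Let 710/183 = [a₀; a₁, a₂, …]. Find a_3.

3

710 = 3·183 + 161   →  a_0 = 3
183 = 1·161 + 22   →  a_1 = 1
161 = 7·22 + 7   →  a_2 = 7
22 = 3·7 + 1   →  a_3 = 3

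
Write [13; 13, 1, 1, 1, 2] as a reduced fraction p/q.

1425/109

Using pₖ = aₖpₖ₋₁ + pₖ₋₂ and qₖ = aₖqₖ₋₁ + qₖ₋₂:
  k=0: a=13, p=13, q=1
  k=1: a=13, p=170, q=13
  k=2: a=1, p=183, q=14
  k=3: a=1, p=353, q=27
  k=4: a=1, p=536, q=41
  k=5: a=2, p=1425, q=109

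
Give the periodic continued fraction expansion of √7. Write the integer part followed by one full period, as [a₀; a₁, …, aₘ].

a₀ = ⌊√7⌋ = 2.
With m₀=0, d₀=1 and mₖ₊₁ = dₖaₖ − mₖ, dₖ₊₁ = (n − mₖ₊₁²)/dₖ, aₖ₊₁ = ⌊(a₀+mₖ₊₁)/dₖ₊₁⌋:
  k=1: m=2, d=3, a=1
  k=2: m=1, d=2, a=1
  k=3: m=1, d=3, a=1
  k=4: m=2, d=1, a=4
d=1 and a=2a₀=4 at k=4, so the next step gives (m, d) = (2, 3) again — its k=1 value — and the period has length 4.

[2; 1, 1, 1, 4]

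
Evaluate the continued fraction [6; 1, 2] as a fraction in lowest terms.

20/3

Fold from the inside: start with 2/1.
  1 + 1/2 = 3/2
  6 + 2/3 = 20/3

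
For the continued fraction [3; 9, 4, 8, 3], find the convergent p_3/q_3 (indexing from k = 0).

948/305

Using pₖ = aₖpₖ₋₁ + pₖ₋₂, qₖ = aₖqₖ₋₁ + qₖ₋₂ (with p₋₁=1, p₋₂=0, q₋₁=0, q₋₂=1):
  k=0: a=3, p=3, q=1
  k=1: a=9, p=28, q=9
  k=2: a=4, p=115, q=37
  k=3: a=8, p=948, q=305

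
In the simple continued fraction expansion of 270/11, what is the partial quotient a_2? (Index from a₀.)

270 = 24·11 + 6   →  a_0 = 24
11 = 1·6 + 5   →  a_1 = 1
6 = 1·5 + 1   →  a_2 = 1

1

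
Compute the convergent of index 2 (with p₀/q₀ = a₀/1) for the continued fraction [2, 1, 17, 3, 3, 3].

53/18

Using pₖ = aₖpₖ₋₁ + pₖ₋₂, qₖ = aₖqₖ₋₁ + qₖ₋₂ (with p₋₁=1, p₋₂=0, q₋₁=0, q₋₂=1):
  k=0: a=2, p=2, q=1
  k=1: a=1, p=3, q=1
  k=2: a=17, p=53, q=18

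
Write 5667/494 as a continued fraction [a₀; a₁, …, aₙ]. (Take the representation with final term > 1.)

5667 = 11·494 + 233
494 = 2·233 + 28
233 = 8·28 + 9
28 = 3·9 + 1
9 = 9·1 + 0  (stop)
So 5667/494 = [11; 2, 8, 3, 9].

[11; 2, 8, 3, 9]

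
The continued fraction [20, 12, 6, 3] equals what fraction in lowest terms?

Using pₖ = aₖpₖ₋₁ + pₖ₋₂ and qₖ = aₖqₖ₋₁ + qₖ₋₂:
  k=0: a=20, p=20, q=1
  k=1: a=12, p=241, q=12
  k=2: a=6, p=1466, q=73
  k=3: a=3, p=4639, q=231

4639/231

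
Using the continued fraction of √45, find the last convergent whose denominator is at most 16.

47/7

√45 = [6; 1, 2, 2, 2, 1, 12, …] (period length 6).
Convergents:
  p_0/q_0 = 6/1
  p_1/q_1 = 7/1
  p_2/q_2 = 20/3
  p_3/q_3 = 47/7
  p_4/q_4 = 114/17
q_3 = 7 ≤ 16 < 17 = q_4, so the answer is 47/7.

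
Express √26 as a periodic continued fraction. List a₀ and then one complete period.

a₀ = ⌊√26⌋ = 5.
With m₀=0, d₀=1 and mₖ₊₁ = dₖaₖ − mₖ, dₖ₊₁ = (n − mₖ₊₁²)/dₖ, aₖ₊₁ = ⌊(a₀+mₖ₊₁)/dₖ₊₁⌋:
  k=1: m=5, d=1, a=10
d=1 and a=2a₀=10 at k=1, so the next step gives (m, d) = (5, 1) again — its k=1 value — and the period has length 1.

[5; 10]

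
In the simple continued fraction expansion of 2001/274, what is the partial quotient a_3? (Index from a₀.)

2001 = 7·274 + 83   →  a_0 = 7
274 = 3·83 + 25   →  a_1 = 3
83 = 3·25 + 8   →  a_2 = 3
25 = 3·8 + 1   →  a_3 = 3

3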